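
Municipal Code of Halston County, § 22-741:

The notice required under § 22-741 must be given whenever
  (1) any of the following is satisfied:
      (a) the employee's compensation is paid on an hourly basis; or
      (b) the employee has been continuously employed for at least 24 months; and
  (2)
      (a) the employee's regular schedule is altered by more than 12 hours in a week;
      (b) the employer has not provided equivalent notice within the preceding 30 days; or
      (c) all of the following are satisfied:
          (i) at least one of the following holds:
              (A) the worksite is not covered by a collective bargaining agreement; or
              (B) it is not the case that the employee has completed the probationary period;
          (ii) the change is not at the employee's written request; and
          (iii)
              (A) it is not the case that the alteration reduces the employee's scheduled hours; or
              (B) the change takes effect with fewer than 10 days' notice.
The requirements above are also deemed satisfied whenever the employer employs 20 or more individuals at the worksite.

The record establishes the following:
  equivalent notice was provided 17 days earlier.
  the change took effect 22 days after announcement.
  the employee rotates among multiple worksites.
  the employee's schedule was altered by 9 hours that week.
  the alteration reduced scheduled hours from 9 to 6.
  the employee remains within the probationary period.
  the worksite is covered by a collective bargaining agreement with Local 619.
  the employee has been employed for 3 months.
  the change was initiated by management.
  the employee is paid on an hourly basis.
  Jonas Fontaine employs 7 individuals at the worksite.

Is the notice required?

No — not required.

(a) hourly-paid — holds.
(b) tenure ≥ 24 mo. — not met.
So (1) is satisfied (T OR F).
(a) schedule shift > 12h — not satisfied.
(b) no recent notice — not satisfied.
(A) no CBA — not satisfied.
(B) not (past probation) — satisfied.
So (i) is satisfied (F OR T).
(ii) not employee-requested — satisfied.
(A) not (hours reduced) — not met.
(B) < 10 days' notice — not satisfied.
So (iii) is not satisfied (F OR F).
(c): T AND T AND F → false.
(2) = F OR F OR F = false.
Overall = T AND F = false.
Exception (≥ 20 at site) — not satisfied.
Result: main false OR exception false → false.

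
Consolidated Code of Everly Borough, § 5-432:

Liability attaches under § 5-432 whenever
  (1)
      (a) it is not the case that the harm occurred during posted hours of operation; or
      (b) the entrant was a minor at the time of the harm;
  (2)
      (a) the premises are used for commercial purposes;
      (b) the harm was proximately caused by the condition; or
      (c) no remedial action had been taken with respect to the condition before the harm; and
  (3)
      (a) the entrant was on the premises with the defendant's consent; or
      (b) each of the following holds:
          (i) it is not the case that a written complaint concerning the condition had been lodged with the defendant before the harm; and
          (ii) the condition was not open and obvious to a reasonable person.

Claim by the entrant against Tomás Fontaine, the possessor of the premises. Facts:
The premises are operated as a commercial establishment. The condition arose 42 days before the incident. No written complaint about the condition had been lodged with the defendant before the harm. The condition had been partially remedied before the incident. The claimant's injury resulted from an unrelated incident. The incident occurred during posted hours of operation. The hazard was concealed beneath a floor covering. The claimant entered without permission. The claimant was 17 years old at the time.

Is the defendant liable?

Yes — liable.

(a) not (during posted hours) — fails.
(b) entrant a minor — satisfied.
(1) = F OR T = true.
(a) commercial use — met.
(b) proximate cause — not met.
(c) no remedial action — not satisfied.
(2) = T OR F OR F = true.
(a) consent to enter — not met.
(i) not (complaint lodged) — holds.
(ii) not open/obvious — satisfied.
So (b) is satisfied (T AND T).
(3) = F OR T = true.
So Overall is satisfied (T AND T AND T).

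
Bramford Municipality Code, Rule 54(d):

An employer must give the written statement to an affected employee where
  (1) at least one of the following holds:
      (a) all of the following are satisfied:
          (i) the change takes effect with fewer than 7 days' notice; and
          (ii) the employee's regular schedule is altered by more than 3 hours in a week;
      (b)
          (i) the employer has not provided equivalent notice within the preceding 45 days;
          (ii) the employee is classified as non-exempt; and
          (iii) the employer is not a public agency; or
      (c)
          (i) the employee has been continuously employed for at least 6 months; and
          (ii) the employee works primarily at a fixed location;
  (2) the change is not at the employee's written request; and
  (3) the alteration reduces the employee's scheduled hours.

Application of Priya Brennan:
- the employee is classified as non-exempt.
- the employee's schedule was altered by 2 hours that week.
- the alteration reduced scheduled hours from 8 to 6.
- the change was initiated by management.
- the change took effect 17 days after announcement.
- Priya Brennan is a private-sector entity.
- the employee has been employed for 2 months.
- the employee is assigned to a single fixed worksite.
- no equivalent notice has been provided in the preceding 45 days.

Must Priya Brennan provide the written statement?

(i) < 7 days' notice — not met.
(ii) schedule shift > 3h — fails.
(a): F AND F → false.
(i) no recent notice — met.
(ii) non-exempt — met.
(iii) not (public agency) — holds.
(b) = T AND T AND T = true.
(i) tenure ≥ 6 mo. — not satisfied.
(ii) fixed location — satisfied.
So (c) is not satisfied (F AND T).
(1) = F OR T OR F = true.
(2) not employee-requested — satisfied.
(3) hours reduced — holds.
So Overall is satisfied (T AND T AND T).

Yes — required.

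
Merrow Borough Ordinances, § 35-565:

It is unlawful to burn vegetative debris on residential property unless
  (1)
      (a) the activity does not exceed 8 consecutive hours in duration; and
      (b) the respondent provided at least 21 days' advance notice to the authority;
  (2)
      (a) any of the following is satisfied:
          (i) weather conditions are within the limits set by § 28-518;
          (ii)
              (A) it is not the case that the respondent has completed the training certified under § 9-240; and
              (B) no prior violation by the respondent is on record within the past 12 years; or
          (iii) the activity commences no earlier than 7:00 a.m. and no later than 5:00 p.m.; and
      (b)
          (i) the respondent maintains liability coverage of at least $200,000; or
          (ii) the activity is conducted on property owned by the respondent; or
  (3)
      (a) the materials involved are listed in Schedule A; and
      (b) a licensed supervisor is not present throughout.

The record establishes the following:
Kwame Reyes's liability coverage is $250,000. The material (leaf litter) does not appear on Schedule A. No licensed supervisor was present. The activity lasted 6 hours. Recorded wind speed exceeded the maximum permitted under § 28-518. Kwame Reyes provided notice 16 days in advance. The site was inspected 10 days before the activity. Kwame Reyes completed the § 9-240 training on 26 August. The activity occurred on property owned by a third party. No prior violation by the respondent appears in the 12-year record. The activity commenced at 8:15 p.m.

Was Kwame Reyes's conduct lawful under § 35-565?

No — unlawful.

(a) ≤ 8 hrs duration — satisfied.
(b) ≥21 days' notice — not met.
(1): T AND F → false.
(i) weather ok — fails.
(A) not (training certified) — not met.
(B) no prior violation — satisfied.
So (ii) is not satisfied (F AND T).
(iii) start within hours — not met.
(a) = F OR F OR F = false.
(i) coverage ≥ $200,000 — satisfied.
(ii) own property — not satisfied.
(b) = T OR F = true.
(2): F AND T → false.
(a) Schedule A material — not satisfied.
(b) not (supervisor present) — met.
(3): F AND T → false.
Overall: F OR F OR F → false.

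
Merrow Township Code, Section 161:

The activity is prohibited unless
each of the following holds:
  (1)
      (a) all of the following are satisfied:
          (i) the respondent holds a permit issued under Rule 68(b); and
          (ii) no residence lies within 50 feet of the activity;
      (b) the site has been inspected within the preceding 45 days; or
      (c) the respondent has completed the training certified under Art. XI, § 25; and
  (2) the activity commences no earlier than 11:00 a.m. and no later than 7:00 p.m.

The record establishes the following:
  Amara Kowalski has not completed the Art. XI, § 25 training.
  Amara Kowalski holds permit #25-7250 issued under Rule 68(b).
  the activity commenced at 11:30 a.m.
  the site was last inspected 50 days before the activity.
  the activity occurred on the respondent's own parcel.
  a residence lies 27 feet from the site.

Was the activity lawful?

(i) holds permit — met.
(ii) no residence in 50 ft — not satisfied.
(a): T AND F → false.
(b) site inspected — not satisfied.
(c) training certified — not met.
(1): F OR F OR F → false.
(2) start within hours — satisfied.
Overall = F AND T = false.

No — unlawful.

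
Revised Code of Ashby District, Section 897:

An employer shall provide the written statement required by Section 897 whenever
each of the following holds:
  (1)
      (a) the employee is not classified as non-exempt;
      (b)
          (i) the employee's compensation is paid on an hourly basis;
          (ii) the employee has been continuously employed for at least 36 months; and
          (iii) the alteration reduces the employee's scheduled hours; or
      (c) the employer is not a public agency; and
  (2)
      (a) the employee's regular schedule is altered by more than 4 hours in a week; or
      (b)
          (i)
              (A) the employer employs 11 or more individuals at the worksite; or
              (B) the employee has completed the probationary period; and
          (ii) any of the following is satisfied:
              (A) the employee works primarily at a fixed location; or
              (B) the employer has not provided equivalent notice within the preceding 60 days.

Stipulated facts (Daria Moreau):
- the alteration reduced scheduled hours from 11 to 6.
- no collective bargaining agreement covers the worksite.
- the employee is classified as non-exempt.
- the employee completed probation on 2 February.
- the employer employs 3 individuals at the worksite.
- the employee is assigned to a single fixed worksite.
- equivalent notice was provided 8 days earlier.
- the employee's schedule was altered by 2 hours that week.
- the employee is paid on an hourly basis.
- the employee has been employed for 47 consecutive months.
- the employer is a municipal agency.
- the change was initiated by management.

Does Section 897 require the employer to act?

(a) not (non-exempt) — fails.
(i) hourly-paid — holds.
(ii) tenure ≥ 36 mo. — met.
(iii) hours reduced — met.
(b) = T AND T AND T = true.
(c) not (public agency) — not satisfied.
(1) = F OR T OR F = true.
(a) schedule shift > 4h — not satisfied.
(A) ≥ 11 at site — not satisfied.
(B) past probation — met.
So (i) is satisfied (F OR T).
(A) fixed location — holds.
(B) no recent notice — fails.
(ii): T OR F → true.
(b): T AND T → true.
So (2) is satisfied (F OR T).
Overall: T AND T → true.

Yes — required.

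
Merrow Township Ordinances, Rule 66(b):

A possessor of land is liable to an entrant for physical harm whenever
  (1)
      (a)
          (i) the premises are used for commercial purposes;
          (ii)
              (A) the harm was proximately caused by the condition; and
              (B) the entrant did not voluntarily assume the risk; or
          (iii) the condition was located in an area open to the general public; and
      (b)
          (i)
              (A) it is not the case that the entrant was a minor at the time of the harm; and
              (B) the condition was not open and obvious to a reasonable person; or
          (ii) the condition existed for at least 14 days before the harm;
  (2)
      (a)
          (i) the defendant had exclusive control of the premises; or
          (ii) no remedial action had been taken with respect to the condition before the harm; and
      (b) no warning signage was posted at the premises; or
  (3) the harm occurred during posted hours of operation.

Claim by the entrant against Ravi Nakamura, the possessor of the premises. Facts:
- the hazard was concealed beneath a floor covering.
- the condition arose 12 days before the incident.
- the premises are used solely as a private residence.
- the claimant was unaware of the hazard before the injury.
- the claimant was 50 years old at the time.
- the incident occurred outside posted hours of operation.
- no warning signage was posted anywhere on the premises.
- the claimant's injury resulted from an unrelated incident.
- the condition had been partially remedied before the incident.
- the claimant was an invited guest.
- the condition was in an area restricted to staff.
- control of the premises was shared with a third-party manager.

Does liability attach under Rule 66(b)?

No — not liable.

(i) commercial use — fails.
(A) proximate cause — not met.
(B) no assumed risk — satisfied.
(ii) = F AND T = false.
(iii) public area — fails.
So (a) is not satisfied (F OR F OR F).
(A) not (entrant a minor) — met.
(B) not open/obvious — satisfied.
(i) = T AND T = true.
(ii) condition ≥14 days old — fails.
(b): T OR F → true.
So (1) is not satisfied (F AND T).
(i) exclusive control — not satisfied.
(ii) no remedial action — not met.
(a) = F OR F = false.
(b) no signage posted — met.
So (2) is not satisfied (F AND T).
(3) during posted hours — fails.
Overall: F OR F OR F → false.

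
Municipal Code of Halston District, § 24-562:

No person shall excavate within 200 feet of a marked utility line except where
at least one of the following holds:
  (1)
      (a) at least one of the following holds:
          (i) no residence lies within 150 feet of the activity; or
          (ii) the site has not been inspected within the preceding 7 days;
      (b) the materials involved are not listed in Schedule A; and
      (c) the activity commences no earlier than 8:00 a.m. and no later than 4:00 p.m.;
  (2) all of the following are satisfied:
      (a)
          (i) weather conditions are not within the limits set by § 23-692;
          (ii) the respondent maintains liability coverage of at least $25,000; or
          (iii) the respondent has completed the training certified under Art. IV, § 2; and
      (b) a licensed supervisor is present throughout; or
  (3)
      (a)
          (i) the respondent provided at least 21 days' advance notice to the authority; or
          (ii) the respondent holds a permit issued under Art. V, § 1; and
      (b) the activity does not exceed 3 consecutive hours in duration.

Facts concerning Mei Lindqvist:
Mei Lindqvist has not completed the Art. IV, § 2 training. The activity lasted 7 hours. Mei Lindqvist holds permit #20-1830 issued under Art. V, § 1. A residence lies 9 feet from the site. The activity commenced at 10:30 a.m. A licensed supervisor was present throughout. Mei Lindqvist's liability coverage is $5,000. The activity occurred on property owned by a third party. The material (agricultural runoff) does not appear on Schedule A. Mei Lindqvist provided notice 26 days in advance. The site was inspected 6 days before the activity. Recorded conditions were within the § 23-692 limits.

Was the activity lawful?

(i) no residence in 150 ft — not satisfied.
(ii) not (site inspected) — fails.
(a): F OR F → false.
(b) not (Schedule A material) — met.
(c) start within hours — satisfied.
So (1) is not satisfied (F AND T AND T).
(i) not (weather ok) — not satisfied.
(ii) coverage ≥ $25,000 — not met.
(iii) training certified — not met.
So (a) is not satisfied (F OR F OR F).
(b) supervisor present — satisfied.
(2): F AND T → false.
(i) ≥21 days' notice — met.
(ii) holds permit — satisfied.
(a) = T OR T = true.
(b) ≤ 3 hrs duration — not met.
(3) = T AND F = false.
Overall: F OR F OR F → false.

No — unlawful.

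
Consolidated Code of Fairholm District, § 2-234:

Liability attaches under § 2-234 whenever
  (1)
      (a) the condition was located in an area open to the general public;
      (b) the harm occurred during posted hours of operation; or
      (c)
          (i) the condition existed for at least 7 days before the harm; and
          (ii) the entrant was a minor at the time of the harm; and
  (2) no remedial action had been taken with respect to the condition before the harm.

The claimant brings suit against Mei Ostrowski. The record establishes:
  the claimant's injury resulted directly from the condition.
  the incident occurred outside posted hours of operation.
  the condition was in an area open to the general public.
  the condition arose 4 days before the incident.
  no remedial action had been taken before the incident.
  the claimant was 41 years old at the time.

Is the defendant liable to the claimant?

(a) public area — satisfied.
(b) during posted hours — not met.
(i) condition ≥7 days old — fails.
(ii) entrant a minor — not satisfied.
(c) = F AND F = false.
(1) = T OR F OR F = true.
(2) no remedial action — satisfied.
Overall: T AND T → true.

Yes — liable.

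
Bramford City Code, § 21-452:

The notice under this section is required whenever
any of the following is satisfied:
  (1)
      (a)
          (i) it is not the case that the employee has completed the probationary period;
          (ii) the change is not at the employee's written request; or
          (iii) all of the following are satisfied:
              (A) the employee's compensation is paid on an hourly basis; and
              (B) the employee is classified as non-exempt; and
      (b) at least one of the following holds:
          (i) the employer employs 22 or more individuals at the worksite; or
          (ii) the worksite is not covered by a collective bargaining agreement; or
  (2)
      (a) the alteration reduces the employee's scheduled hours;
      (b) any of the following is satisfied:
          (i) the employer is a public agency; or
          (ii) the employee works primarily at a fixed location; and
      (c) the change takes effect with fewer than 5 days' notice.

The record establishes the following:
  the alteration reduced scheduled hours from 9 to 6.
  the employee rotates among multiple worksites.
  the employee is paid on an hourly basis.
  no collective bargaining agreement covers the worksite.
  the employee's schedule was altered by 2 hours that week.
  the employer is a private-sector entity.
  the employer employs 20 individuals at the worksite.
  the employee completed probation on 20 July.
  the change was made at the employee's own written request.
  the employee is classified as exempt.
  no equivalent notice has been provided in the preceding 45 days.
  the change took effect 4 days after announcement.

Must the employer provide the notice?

(i) not (past probation) — fails.
(ii) not employee-requested — not satisfied.
(A) hourly-paid — holds.
(B) non-exempt — not satisfied.
So (iii) is not satisfied (T AND F).
(a) = F OR F OR F = false.
(i) ≥ 22 at site — fails.
(ii) no CBA — met.
(b): F OR T → true.
So (1) is not satisfied (F AND T).
(a) hours reduced — holds.
(i) public agency — not satisfied.
(ii) fixed location — not satisfied.
So (b) is not satisfied (F OR F).
(c) < 5 days' notice — satisfied.
(2) = T AND F AND T = false.
So Overall is not satisfied (F OR F).

No — not required.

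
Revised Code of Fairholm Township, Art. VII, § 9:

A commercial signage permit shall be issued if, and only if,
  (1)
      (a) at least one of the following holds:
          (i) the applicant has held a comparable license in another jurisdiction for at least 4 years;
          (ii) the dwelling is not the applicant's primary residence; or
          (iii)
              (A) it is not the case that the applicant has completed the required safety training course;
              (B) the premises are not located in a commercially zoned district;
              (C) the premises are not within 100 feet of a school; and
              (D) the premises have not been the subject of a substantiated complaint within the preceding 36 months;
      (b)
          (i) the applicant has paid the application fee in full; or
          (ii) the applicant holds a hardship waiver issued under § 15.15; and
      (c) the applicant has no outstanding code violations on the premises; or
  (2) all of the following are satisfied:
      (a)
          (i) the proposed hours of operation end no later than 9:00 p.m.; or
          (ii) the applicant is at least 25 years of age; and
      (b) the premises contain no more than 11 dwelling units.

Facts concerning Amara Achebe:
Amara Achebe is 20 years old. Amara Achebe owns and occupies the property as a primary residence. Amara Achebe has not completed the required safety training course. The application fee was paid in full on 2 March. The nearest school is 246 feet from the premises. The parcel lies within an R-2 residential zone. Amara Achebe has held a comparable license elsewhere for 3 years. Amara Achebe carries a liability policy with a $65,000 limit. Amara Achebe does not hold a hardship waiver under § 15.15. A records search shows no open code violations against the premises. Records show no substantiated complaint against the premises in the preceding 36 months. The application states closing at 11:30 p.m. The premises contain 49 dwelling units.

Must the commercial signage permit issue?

Yes — granted.

(i) prior license ≥ 4 yr — not satisfied.
(ii) not (primary residence) — fails.
(A) not (safety training) — satisfied.
(B) not (commercially zoned) — satisfied.
(C) ≥100 ft from school — met.
(D) no complaint in 36 mo. — met.
(iii) = T AND T AND T AND T = true.
So (a) is satisfied (F OR F OR T).
(i) fee paid — met.
(ii) hardship waiver — fails.
(b) = T OR F = true.
(c) no code violations — holds.
So (1) is satisfied (T AND T AND T).
(i) closes by 9 p.m. — not satisfied.
(ii) age ≥ 25 — fails.
So (a) is not satisfied (F OR F).
(b) ≤ 11 units — not satisfied.
(2) = F AND F = false.
Overall = T OR F = true.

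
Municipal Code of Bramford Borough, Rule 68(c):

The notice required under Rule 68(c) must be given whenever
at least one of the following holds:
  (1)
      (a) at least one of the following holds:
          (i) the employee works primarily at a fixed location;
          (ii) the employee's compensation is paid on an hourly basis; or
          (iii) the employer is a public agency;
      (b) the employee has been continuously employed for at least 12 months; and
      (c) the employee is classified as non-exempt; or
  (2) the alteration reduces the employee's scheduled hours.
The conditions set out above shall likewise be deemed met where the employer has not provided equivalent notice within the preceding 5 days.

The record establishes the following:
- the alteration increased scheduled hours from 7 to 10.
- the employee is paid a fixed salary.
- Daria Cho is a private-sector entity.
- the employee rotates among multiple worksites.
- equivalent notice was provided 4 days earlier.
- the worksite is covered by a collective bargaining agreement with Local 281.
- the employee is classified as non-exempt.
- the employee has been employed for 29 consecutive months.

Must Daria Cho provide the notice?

(i) fixed location — fails.
(ii) hourly-paid — not met.
(iii) public agency — not met.
So (a) is not satisfied (F OR F OR F).
(b) tenure ≥ 12 mo. — met.
(c) non-exempt — holds.
(1): F AND T AND T → false.
(2) hours reduced — not met.
Overall: F OR F → false.
Exception (no recent notice) — not satisfied.
Result: main false OR exception false → false.

No — not required.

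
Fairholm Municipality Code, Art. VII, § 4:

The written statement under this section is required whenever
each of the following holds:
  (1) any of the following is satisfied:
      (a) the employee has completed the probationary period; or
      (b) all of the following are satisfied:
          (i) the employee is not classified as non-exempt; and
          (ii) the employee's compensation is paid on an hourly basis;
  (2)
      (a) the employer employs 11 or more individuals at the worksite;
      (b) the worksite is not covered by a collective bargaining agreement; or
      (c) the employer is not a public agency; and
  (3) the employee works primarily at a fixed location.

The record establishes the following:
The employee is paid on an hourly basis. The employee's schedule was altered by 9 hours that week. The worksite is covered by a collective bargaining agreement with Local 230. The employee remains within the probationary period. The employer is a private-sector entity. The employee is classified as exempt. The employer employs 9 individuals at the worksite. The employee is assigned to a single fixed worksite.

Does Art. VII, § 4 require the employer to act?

Yes — required.

(a) past probation — fails.
(i) not (non-exempt) — met.
(ii) hourly-paid — met.
(b): T AND T → true.
(1): F OR T → true.
(a) ≥ 11 at site — not satisfied.
(b) no CBA — not met.
(c) not (public agency) — satisfied.
So (2) is satisfied (F OR F OR T).
(3) fixed location — satisfied.
Overall = T AND T AND T = true.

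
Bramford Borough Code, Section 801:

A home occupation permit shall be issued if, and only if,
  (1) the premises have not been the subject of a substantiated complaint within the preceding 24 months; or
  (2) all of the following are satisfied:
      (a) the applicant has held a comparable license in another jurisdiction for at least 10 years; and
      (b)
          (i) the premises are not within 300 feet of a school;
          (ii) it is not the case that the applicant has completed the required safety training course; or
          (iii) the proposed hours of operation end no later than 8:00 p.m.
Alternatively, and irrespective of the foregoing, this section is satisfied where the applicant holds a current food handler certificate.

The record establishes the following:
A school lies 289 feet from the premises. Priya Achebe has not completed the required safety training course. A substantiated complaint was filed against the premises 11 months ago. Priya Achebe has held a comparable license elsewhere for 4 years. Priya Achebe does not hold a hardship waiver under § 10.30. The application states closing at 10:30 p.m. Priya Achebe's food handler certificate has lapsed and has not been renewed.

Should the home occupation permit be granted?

(1) no complaint in 24 mo. — not met.
(a) prior license ≥ 10 yr — fails.
(i) ≥300 ft from school — not met.
(ii) not (safety training) — satisfied.
(iii) closes by 8 p.m. — fails.
(b) = F OR T OR F = true.
So (2) is not satisfied (F AND T).
So Overall is not satisfied (F OR F).
Exception (food handler cert.) — not satisfied.
Result: main false OR exception false → false.

No — denied.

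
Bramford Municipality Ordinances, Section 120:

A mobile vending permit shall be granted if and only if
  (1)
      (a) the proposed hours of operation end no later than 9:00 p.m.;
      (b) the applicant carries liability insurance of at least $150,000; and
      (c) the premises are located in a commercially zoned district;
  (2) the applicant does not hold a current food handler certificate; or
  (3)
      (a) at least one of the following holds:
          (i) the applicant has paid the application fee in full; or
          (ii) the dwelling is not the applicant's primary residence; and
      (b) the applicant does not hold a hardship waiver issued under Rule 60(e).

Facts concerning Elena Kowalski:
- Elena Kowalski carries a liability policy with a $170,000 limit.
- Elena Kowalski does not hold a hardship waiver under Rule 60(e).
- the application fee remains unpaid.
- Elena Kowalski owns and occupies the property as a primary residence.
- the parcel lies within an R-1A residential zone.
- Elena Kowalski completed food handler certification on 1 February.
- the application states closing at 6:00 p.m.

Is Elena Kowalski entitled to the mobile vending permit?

(a) closes by 9 p.m. — met.
(b) insurance ≥ $150,000 — holds.
(c) commercially zoned — fails.
(1): T AND T AND F → false.
(2) not (food handler cert.) — fails.
(i) fee paid — not satisfied.
(ii) not (primary residence) — not met.
(a) = F OR F = false.
(b) not (hardship waiver) — met.
(3): F AND T → false.
So Overall is not satisfied (F OR F OR F).

No — denied.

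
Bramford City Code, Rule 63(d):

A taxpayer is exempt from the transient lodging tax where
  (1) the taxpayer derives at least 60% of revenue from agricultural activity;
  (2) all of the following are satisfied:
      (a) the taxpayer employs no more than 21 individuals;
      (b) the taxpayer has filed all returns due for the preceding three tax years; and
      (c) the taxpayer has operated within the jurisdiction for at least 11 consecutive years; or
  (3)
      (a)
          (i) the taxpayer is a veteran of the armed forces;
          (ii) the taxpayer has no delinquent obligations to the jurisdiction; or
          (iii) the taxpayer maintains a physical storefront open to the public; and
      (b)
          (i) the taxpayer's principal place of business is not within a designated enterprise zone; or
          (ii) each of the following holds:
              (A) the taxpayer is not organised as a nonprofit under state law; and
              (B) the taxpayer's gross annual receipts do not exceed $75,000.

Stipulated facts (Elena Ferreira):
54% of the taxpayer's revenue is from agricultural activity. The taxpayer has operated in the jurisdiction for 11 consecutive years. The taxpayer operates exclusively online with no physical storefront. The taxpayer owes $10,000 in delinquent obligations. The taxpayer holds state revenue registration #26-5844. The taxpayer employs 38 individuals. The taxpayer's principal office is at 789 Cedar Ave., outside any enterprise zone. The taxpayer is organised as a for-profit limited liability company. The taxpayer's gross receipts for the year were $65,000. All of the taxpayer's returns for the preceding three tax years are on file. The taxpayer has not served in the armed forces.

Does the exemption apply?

No — not exempt.

(1) ≥60% agricultural — not satisfied.
(a) ≤ 21 employees — not satisfied.
(b) returns current — satisfied.
(c) ≥ 11 yrs in jurisdiction — satisfied.
(2) = F AND T AND T = false.
(i) veteran — not met.
(ii) no delinquency — not met.
(iii) has storefront — not met.
So (a) is not satisfied (F OR F OR F).
(i) not (in enterprise zone) — holds.
(A) not (nonprofit) — holds.
(B) receipts ≤ $75,000 — satisfied.
(ii) = T AND T = true.
(b) = T OR T = true.
(3): F AND T → false.
So Overall is not satisfied (F OR F OR F).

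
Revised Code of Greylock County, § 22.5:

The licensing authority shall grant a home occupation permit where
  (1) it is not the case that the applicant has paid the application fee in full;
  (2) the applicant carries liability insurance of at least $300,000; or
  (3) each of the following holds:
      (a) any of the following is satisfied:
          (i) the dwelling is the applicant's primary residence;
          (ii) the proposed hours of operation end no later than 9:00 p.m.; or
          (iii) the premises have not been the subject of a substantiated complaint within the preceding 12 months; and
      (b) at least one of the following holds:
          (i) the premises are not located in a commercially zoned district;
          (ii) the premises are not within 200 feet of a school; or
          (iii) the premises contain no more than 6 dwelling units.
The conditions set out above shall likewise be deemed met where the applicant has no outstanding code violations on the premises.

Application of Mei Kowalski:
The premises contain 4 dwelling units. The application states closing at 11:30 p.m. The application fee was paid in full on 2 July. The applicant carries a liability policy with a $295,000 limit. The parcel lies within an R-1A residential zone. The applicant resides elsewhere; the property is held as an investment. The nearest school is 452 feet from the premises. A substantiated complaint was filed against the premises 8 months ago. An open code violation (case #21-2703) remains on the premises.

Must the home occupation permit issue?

No — denied.

(1) not (fee paid) — not met.
(2) insurance ≥ $300,000 — not met.
(i) primary residence — not met.
(ii) closes by 9 p.m. — not met.
(iii) no complaint in 12 mo. — fails.
(a) = F OR F OR F = false.
(i) not (commercially zoned) — satisfied.
(ii) ≥200 ft from school — satisfied.
(iii) ≤ 6 units — holds.
(b): T OR T OR T → true.
(3): F AND T → false.
Overall = F OR F OR F = false.
Exception (no code violations) — not satisfied.
Result: main false OR exception false → false.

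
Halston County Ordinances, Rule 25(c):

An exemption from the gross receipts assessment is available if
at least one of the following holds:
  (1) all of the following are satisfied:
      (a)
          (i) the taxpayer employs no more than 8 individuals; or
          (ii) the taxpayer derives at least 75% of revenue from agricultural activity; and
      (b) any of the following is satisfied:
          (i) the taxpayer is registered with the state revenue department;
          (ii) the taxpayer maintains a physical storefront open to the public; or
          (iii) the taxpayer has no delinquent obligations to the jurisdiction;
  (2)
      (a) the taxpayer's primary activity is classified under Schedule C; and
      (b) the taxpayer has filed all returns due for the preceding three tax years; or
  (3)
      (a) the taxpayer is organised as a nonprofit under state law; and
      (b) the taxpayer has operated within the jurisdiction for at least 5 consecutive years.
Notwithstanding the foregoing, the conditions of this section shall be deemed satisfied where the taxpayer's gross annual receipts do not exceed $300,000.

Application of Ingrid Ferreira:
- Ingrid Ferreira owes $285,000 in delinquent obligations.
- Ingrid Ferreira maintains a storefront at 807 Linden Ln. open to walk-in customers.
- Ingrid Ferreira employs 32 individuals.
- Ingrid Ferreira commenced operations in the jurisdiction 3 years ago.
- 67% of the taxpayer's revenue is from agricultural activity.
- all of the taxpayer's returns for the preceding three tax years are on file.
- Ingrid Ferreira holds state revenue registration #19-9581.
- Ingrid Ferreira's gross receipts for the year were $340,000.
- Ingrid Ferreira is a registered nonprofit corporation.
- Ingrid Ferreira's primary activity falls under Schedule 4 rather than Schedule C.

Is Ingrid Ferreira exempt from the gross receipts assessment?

(i) ≤ 8 employees — not satisfied.
(ii) ≥75% agricultural — not satisfied.
(a) = F OR F = false.
(i) state-registered — satisfied.
(ii) has storefront — satisfied.
(iii) no delinquency — fails.
(b) = T OR T OR F = true.
(1): F AND T → false.
(a) Schedule C activity — fails.
(b) returns current — holds.
(2) = F AND T = false.
(a) nonprofit — met.
(b) ≥ 5 yrs in jurisdiction — fails.
(3) = T AND F = false.
Overall = F OR F OR F = false.
Exception (receipts ≤ $300,000) — not satisfied.
Result: main false OR exception false → false.

No — not exempt.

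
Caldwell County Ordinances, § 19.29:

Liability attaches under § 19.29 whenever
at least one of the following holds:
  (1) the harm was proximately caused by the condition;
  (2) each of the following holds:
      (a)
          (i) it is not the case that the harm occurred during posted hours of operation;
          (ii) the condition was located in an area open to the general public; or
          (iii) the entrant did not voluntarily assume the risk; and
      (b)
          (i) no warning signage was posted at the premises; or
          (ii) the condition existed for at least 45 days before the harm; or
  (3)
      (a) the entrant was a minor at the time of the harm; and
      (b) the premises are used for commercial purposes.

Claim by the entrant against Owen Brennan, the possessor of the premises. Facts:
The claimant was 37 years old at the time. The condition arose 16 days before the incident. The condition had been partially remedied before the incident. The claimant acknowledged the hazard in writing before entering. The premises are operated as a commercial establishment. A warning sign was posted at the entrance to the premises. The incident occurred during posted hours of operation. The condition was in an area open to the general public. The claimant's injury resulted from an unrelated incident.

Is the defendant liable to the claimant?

(1) proximate cause — not satisfied.
(i) not (during posted hours) — fails.
(ii) public area — met.
(iii) no assumed risk — not met.
(a) = F OR T OR F = true.
(i) no signage posted — fails.
(ii) condition ≥45 days old — not met.
(b): F OR F → false.
(2) = T AND F = false.
(a) entrant a minor — not met.
(b) commercial use — holds.
(3) = F AND T = false.
So Overall is not satisfied (F OR F OR F).

No — not liable.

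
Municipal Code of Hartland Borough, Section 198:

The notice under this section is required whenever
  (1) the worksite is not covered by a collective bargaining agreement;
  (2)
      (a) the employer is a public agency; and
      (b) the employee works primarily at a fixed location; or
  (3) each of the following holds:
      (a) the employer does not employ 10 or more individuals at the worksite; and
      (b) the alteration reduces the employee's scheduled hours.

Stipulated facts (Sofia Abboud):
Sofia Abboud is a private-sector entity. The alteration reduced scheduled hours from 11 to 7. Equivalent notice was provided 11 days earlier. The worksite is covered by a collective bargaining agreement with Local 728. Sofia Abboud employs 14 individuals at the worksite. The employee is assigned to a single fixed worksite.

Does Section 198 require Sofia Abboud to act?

(1) no CBA — not met.
(a) public agency — not satisfied.
(b) fixed location — holds.
(2): F AND T → false.
(a) not (≥ 10 at site) — not met.
(b) hours reduced — satisfied.
So (3) is not satisfied (F AND T).
So Overall is not satisfied (F OR F OR F).

No — not required.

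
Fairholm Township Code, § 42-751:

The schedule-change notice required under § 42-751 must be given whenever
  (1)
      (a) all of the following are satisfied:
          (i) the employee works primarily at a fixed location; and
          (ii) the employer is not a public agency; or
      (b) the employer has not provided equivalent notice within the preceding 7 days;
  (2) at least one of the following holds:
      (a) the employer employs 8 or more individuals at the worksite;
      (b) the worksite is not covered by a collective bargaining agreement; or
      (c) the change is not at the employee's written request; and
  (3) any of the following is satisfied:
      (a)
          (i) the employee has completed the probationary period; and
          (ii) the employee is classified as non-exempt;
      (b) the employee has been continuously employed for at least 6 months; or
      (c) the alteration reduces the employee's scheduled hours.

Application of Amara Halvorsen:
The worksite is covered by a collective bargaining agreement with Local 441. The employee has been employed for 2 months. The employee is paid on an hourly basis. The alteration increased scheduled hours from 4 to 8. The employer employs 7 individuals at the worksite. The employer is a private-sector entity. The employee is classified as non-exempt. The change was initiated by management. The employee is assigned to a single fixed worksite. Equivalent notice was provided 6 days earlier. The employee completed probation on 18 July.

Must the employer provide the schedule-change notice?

Yes — required.

(i) fixed location — met.
(ii) not (public agency) — satisfied.
So (a) is satisfied (T AND T).
(b) no recent notice — fails.
So (1) is satisfied (T OR F).
(a) ≥ 8 at site — not met.
(b) no CBA — not satisfied.
(c) not employee-requested — met.
(2) = F OR F OR T = true.
(i) past probation — satisfied.
(ii) non-exempt — holds.
(a) = T AND T = true.
(b) tenure ≥ 6 mo. — not met.
(c) hours reduced — not met.
So (3) is satisfied (T OR F OR F).
Overall: T AND T AND T → true.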